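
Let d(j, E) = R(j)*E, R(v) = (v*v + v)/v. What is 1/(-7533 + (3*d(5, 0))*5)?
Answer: -1/7533 ≈ -0.00013275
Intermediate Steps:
R(v) = (v + v**2)/v (R(v) = (v**2 + v)/v = (v + v**2)/v)
d(j, E) = E*(1 + j) (d(j, E) = (1 + j)*E = E*(1 + j))
1/(-7533 + (3*d(5, 0))*5) = 1/(-7533 + (3*(0*(1 + 5)))*5) = 1/(-7533 + (3*(0*6))*5) = 1/(-7533 + (3*0)*5) = 1/(-7533 + 0*5) = 1/(-7533 + 0) = 1/(-7533) = -1/7533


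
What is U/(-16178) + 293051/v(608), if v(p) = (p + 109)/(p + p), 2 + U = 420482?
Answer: 2882364537344/5799813 ≈ 4.9698e+5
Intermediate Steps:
U = 420480 (U = -2 + 420482 = 420480)
v(p) = (109 + p)/(2*p) (v(p) = (109 + p)/((2*p)) = (109 + p)*(1/(2*p)) = (109 + p)/(2*p))
U/(-16178) + 293051/v(608) = 420480/(-16178) + 293051/(((½)*(109 + 608)/608)) = 420480*(-1/16178) + 293051/(((½)*(1/608)*717)) = -210240/8089 + 293051/(717/1216) = -210240/8089 + 293051*(1216/717) = -210240/8089 + 356350016/717 = 2882364537344/5799813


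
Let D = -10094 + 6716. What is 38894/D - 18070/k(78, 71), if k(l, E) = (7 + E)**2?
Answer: -1908151/131742 ≈ -14.484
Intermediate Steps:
D = -3378
38894/D - 18070/k(78, 71) = 38894/(-3378) - 18070/(7 + 71)**2 = 38894*(-1/3378) - 18070/(78**2) = -19447/1689 - 18070/6084 = -19447/1689 - 18070*1/6084 = -19447/1689 - 695/234 = -1908151/131742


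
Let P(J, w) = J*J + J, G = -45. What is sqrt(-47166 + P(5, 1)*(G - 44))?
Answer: 2*I*sqrt(12459) ≈ 223.24*I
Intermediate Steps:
P(J, w) = J + J**2 (P(J, w) = J**2 + J = J + J**2)
sqrt(-47166 + P(5, 1)*(G - 44)) = sqrt(-47166 + (5*(1 + 5))*(-45 - 44)) = sqrt(-47166 + (5*6)*(-89)) = sqrt(-47166 + 30*(-89)) = sqrt(-47166 - 2670) = sqrt(-49836) = 2*I*sqrt(12459)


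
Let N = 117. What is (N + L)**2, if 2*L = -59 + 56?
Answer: 53361/4 ≈ 13340.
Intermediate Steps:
L = -3/2 (L = (-59 + 56)/2 = (1/2)*(-3) = -3/2 ≈ -1.5000)
(N + L)**2 = (117 - 3/2)**2 = (231/2)**2 = 53361/4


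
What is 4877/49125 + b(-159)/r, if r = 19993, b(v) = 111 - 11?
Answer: 102418361/982156125 ≈ 0.10428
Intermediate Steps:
b(v) = 100
4877/49125 + b(-159)/r = 4877/49125 + 100/19993 = 102418361/982156125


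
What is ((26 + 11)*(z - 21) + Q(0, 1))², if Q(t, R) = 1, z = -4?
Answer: 853776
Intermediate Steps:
((26 + 11)*(z - 21) + Q(0, 1))² = ((26 + 11)*(-4 - 21) + 1)² = (37*(-25) + 1)² = (-925 + 1)² = (-924)² = 853776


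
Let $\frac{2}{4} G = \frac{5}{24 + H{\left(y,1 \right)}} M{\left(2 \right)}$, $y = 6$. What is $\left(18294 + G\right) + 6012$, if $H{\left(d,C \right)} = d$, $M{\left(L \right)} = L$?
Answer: $\frac{72920}{3} \approx 24307.0$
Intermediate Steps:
$G = \frac{2}{3}$ ($G = 2 \frac{5}{24 + 6} \cdot 2 = 2 \cdot \frac{5}{30} \cdot 2 = 2 \cdot 5 \cdot \frac{1}{30} \cdot 2 = 2 \cdot \frac{1}{6} \cdot 2 = 2 \cdot \frac{1}{3} = \frac{2}{3} \approx 0.66667$)
$\left(18294 + G\right) + 6012 = \left(18294 + \frac{2}{3}\right) + 6012 = \frac{54884}{3} + 6012 = \frac{72920}{3}$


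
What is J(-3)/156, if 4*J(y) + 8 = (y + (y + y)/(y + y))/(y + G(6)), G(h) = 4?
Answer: -5/312 ≈ -0.016026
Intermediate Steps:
J(y) = -2 + (1 + y)/(4*(4 + y)) (J(y) = -2 + ((y + (y + y)/(y + y))/(y + 4))/4 = -2 + ((y + (2*y)/((2*y)))/(4 + y))/4 = -2 + ((y + (2*y)*(1/(2*y)))/(4 + y))/4 = -2 + ((y + 1)/(4 + y))/4 = -2 + ((1 + y)/(4 + y))/4 = -2 + (1 + y)/(4*(4 + y)))
J(-3)/156 = ((-31 - 7*(-3))/(4*(4 - 3)))/156 = ((¼)*(-31 + 21)/1)*(1/156) = ((¼)*1*(-10))*(1/156) = -5/2*1/156 = -5/312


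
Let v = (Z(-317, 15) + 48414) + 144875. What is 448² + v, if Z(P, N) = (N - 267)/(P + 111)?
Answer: 40581405/103 ≈ 3.9399e+5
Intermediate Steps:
Z(P, N) = (-267 + N)/(111 + P)
v = 19908893/103 (v = ((-267 + 15)/(111 - 317) + 48414) + 144875 = (-252/(-206) + 48414) + 144875 = (-1/206*(-252) + 48414) + 144875 = (126/103 + 48414) + 144875 = 4986768/103 + 144875 = 19908893/103 ≈ 1.9329e+5)
448² + v = 448² + 19908893/103 = 200704 + 19908893/103 = 40581405/103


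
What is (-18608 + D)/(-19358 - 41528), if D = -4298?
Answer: 11453/30443 ≈ 0.37621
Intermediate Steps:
(-18608 + D)/(-19358 - 41528) = (-18608 - 4298)/(-19358 - 41528) = -22906/(-60886) = -22906*(-1/60886) = 11453/30443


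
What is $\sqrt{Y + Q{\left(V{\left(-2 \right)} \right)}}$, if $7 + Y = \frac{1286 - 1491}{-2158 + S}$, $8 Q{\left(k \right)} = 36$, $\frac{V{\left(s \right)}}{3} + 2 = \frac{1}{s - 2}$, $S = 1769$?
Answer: $\frac{i \sqrt{1194230}}{778} \approx 1.4046 i$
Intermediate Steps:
$V{\left(s \right)} = -6 + \frac{3}{-2 + s}$ ($V{\left(s \right)} = -6 + \frac{3}{s - 2} = -6 + \frac{3}{-2 + s}$)
$Q{\left(k \right)} = \frac{9}{2}$ ($Q{\left(k \right)} = \frac{1}{8} \cdot 36 = \frac{9}{2}$)
$Y = - \frac{2518}{389}$ ($Y = -7 + \frac{1286 - 1491}{-2158 + 1769} = -7 - \frac{205}{-389} = -7 - - \frac{205}{389} = -7 + \frac{205}{389} = - \frac{2518}{389} \approx -6.473$)
$\sqrt{Y + Q{\left(V{\left(-2 \right)} \right)}} = \sqrt{- \frac{2518}{389} + \frac{9}{2}} = \sqrt{- \frac{1535}{778}} = \frac{i \sqrt{1194230}}{778}$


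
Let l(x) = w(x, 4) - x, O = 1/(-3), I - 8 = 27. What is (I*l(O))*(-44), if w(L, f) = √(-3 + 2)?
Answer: -1540/3 - 1540*I ≈ -513.33 - 1540.0*I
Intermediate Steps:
I = 35 (I = 8 + 27 = 35)
w(L, f) = I (w(L, f) = √(-1) = I)
O = -⅓ ≈ -0.33333
l(x) = I - x
(I*l(O))*(-44) = (35*(I - 1*(-⅓)))*(-44) = (35*(I + ⅓))*(-44) = (35*(⅓ + I))*(-44) = (35/3 + 35*I)*(-44) = -1540/3 - 1540*I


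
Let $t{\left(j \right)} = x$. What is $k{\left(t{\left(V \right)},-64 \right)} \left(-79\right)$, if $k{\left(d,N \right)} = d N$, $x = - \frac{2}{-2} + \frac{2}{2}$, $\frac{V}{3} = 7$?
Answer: $10112$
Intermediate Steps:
$V = 21$ ($V = 3 \cdot 7 = 21$)
$x = 2$ ($x = \left(-2\right) \left(- \frac{1}{2}\right) + 2 \cdot \frac{1}{2} = 1 + 1 = 2$)
$t{\left(j \right)} = 2$
$k{\left(d,N \right)} = N d$
$k{\left(t{\left(V \right)},-64 \right)} \left(-79\right) = \left(-64\right) 2 \left(-79\right) = \left(-128\right) \left(-79\right) = 10112$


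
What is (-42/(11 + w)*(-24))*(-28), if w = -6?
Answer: -28224/5 ≈ -5644.8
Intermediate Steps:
(-42/(11 + w)*(-24))*(-28) = (-42/(11 - 6)*(-24))*(-28) = (-42/5*(-24))*(-28) = (-42*⅕*(-24))*(-28) = -42/5*(-24)*(-28) = (1008/5)*(-28) = -28224/5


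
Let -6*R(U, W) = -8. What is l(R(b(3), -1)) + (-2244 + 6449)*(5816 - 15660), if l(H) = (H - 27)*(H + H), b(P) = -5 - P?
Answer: -372546796/9 ≈ -4.1394e+7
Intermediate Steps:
R(U, W) = 4/3 (R(U, W) = -1/6*(-8) = 4/3)
l(H) = 2*H*(-27 + H) (l(H) = (-27 + H)*(2*H) = 2*H*(-27 + H))
l(R(b(3), -1)) + (-2244 + 6449)*(5816 - 15660) = 2*(4/3)*(-27 + 4/3) + (-2244 + 6449)*(5816 - 15660) = 2*(4/3)*(-77/3) + 4205*(-9844) = -616/9 - 41394020 = -372546796/9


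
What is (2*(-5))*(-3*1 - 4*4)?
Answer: 190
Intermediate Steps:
(2*(-5))*(-3*1 - 4*4) = -10*(-3 - 16) = -10*(-19) = 190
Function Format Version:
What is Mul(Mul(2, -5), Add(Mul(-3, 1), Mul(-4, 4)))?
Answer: 190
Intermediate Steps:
Mul(Mul(2, -5), Add(Mul(-3, 1), Mul(-4, 4))) = Mul(-10, Add(-3, -16)) = Mul(-10, -19) = 190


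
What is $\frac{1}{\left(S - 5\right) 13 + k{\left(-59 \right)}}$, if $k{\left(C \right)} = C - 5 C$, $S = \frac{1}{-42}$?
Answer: $\frac{42}{7169} \approx 0.0058586$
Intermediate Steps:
$S = - \frac{1}{42} \approx -0.02381$
$k{\left(C \right)} = - 4 C$
$\frac{1}{\left(S - 5\right) 13 + k{\left(-59 \right)}} = \frac{1}{\left(- \frac{1}{42} - 5\right) 13 - -236} = \frac{1}{\left(- \frac{211}{42}\right) 13 + 236} = \frac{1}{- \frac{2743}{42} + 236} = \frac{1}{\frac{7169}{42}} = \frac{42}{7169}$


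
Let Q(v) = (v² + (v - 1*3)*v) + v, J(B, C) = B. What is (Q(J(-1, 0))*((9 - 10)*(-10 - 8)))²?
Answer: 5184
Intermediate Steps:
Q(v) = v + v² + v*(-3 + v) (Q(v) = (v² + (v - 3)*v) + v = (v² + (-3 + v)*v) + v = (v² + v*(-3 + v)) + v = v + v² + v*(-3 + v))
(Q(J(-1, 0))*((9 - 10)*(-10 - 8)))² = ((2*(-1)*(-1 - 1))*((9 - 10)*(-10 - 8)))² = ((2*(-1)*(-2))*(-1*(-18)))² = (4*18)² = 72² = 5184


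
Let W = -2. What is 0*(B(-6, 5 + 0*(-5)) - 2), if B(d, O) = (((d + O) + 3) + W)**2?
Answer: 0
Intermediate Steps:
B(d, O) = (1 + O + d)**2 (B(d, O) = (((d + O) + 3) - 2)**2 = (((O + d) + 3) - 2)**2 = ((3 + O + d) - 2)**2 = (1 + O + d)**2)
0*(B(-6, 5 + 0*(-5)) - 2) = 0*((1 + (5 + 0*(-5)) - 6)**2 - 2) = 0*((1 + (5 + 0) - 6)**2 - 2) = 0*((1 + 5 - 6)**2 - 2) = 0*(0**2 - 2) = 0*(0 - 2) = 0*(-2) = 0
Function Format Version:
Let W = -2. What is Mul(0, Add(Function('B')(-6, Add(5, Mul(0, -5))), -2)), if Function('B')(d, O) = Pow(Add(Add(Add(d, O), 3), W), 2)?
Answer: 0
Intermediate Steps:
Function('B')(d, O) = Pow(Add(1, O, d), 2) (Function('B')(d, O) = Pow(Add(Add(Add(d, O), 3), -2), 2) = Pow(Add(Add(Add(O, d), 3), -2), 2) = Pow(Add(Add(3, O, d), -2), 2) = Pow(Add(1, O, d), 2))
Mul(0, Add(Function('B')(-6, Add(5, Mul(0, -5))), -2)) = Mul(0, Add(Pow(Add(1, Add(5, Mul(0, -5)), -6), 2), -2)) = Mul(0, Add(Pow(Add(1, Add(5, 0), -6), 2), -2)) = Mul(0, Add(Pow(Add(1, 5, -6), 2), -2)) = Mul(0, Add(Pow(0, 2), -2)) = Mul(0, Add(0, -2)) = Mul(0, -2) = 0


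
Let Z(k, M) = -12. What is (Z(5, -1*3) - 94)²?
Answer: 11236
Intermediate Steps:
(Z(5, -1*3) - 94)² = (-12 - 94)² = (-106)² = 11236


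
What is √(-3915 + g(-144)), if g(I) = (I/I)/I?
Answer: I*√563761/12 ≈ 62.57*I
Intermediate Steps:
g(I) = 1/I
√(-3915 + g(-144)) = √(-3915 + 1/(-144)) = √(-3915 - 1/144) = √(-563761/144) = I*√563761/12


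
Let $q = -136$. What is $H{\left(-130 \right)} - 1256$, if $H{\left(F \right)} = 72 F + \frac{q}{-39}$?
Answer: $- \frac{413888}{39} \approx -10613.0$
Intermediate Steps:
$H{\left(F \right)} = \frac{136}{39} + 72 F$ ($H{\left(F \right)} = 72 F - \frac{136}{-39} = 72 F - - \frac{136}{39} = 72 F + \frac{136}{39} = \frac{136}{39} + 72 F$)
$H{\left(-130 \right)} - 1256 = \left(\frac{136}{39} + 72 \left(-130\right)\right) - 1256 = \left(\frac{136}{39} - 9360\right) - 1256 = - \frac{364904}{39} - 1256 = - \frac{413888}{39}$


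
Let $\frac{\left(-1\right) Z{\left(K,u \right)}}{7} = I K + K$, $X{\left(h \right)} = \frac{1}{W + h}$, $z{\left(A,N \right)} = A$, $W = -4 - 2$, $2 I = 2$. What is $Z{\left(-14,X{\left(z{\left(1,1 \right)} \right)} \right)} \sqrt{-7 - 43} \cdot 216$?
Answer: $211680 i \sqrt{2} \approx 2.9936 \cdot 10^{5} i$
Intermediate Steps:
$I = 1$ ($I = \frac{1}{2} \cdot 2 = 1$)
$W = -6$ ($W = -4 - 2 = -6$)
$X{\left(h \right)} = \frac{1}{-6 + h}$
$Z{\left(K,u \right)} = - 14 K$ ($Z{\left(K,u \right)} = - 7 \left(1 K + K\right) = - 7 \left(K + K\right) = - 7 \cdot 2 K = - 14 K$)
$Z{\left(-14,X{\left(z{\left(1,1 \right)} \right)} \right)} \sqrt{-7 - 43} \cdot 216 = \left(-14\right) \left(-14\right) \sqrt{-7 - 43} \cdot 216 = 196 \sqrt{-50} \cdot 216 = 196 \cdot 5 i \sqrt{2} \cdot 216 = 980 i \sqrt{2} \cdot 216 = 211680 i \sqrt{2}$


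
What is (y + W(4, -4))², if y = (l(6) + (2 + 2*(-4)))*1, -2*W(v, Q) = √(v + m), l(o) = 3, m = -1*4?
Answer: 9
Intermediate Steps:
m = -4
W(v, Q) = -√(-4 + v)/2 (W(v, Q) = -√(v - 4)/2 = -√(-4 + v)/2)
y = -3 (y = (3 + (2 + 2*(-4)))*1 = (3 + (2 - 8))*1 = (3 - 6)*1 = -3*1 = -3)
(y + W(4, -4))² = (-3 - √(-4 + 4)/2)² = (-3 - √0/2)² = (-3 - ½*0)² = (-3 + 0)² = (-3)² = 9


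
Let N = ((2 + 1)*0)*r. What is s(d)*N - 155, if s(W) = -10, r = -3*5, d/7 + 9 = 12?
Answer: -155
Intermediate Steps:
d = 21 (d = -63 + 7*12 = -63 + 84 = 21)
r = -15
N = 0 (N = ((2 + 1)*0)*(-15) = (3*0)*(-15) = 0*(-15) = 0)
s(d)*N - 155 = -10*0 - 155 = 0 - 155 = -155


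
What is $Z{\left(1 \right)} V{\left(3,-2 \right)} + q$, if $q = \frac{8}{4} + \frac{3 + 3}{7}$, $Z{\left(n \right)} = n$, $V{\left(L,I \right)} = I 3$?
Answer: $- \frac{22}{7} \approx -3.1429$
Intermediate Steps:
$V{\left(L,I \right)} = 3 I$
$q = \frac{20}{7}$ ($q = 8 \cdot \frac{1}{4} + 6 \cdot \frac{1}{7} = 2 + \frac{6}{7} = \frac{20}{7} \approx 2.8571$)
$Z{\left(1 \right)} V{\left(3,-2 \right)} + q = 1 \cdot 3 \left(-2\right) + \frac{20}{7} = 1 \left(-6\right) + \frac{20}{7} = -6 + \frac{20}{7} = - \frac{22}{7}$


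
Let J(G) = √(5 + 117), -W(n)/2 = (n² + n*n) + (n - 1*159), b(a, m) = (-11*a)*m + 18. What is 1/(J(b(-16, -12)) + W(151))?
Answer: -45594/4157625611 - √122/8315251222 ≈ -1.0968e-5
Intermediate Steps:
b(a, m) = 18 - 11*a*m (b(a, m) = -11*a*m + 18 = 18 - 11*a*m)
W(n) = 318 - 4*n² - 2*n (W(n) = -2*((n² + n*n) + (n - 1*159)) = -2*((n² + n²) + (n - 159)) = -2*(2*n² + (-159 + n)) = -2*(-159 + n + 2*n²) = 318 - 4*n² - 2*n)
J(G) = √122
1/(J(b(-16, -12)) + W(151)) = 1/(√122 + (318 - 4*151² - 2*151)) = 1/(√122 + (318 - 4*22801 - 302)) = 1/(√122 + (318 - 91204 - 302)) = 1/(√122 - 91188) = 1/(-91188 + √122)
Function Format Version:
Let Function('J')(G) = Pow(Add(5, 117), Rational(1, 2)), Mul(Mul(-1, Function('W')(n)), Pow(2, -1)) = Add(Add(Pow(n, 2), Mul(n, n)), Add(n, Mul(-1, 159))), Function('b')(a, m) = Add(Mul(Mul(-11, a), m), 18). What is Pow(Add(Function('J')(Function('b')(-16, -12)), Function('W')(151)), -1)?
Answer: Add(Rational(-45594, 4157625611), Mul(Rational(-1, 8315251222), Pow(122, Rational(1, 2)))) ≈ -1.0968e-5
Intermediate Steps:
Function('b')(a, m) = Add(18, Mul(-11, a, m)) (Function('b')(a, m) = Add(Mul(-11, a, m), 18) = Add(18, Mul(-11, a, m)))
Function('W')(n) = Add(318, Mul(-4, Pow(n, 2)), Mul(-2, n)) (Function('W')(n) = Mul(-2, Add(Add(Pow(n, 2), Mul(n, n)), Add(n, Mul(-1, 159)))) = Mul(-2, Add(Add(Pow(n, 2), Pow(n, 2)), Add(n, -159))) = Mul(-2, Add(Mul(2, Pow(n, 2)), Add(-159, n))) = Mul(-2, Add(-159, n, Mul(2, Pow(n, 2)))) = Add(318, Mul(-4, Pow(n, 2)), Mul(-2, n)))
Function('J')(G) = Pow(122, Rational(1, 2))
Pow(Add(Function('J')(Function('b')(-16, -12)), Function('W')(151)), -1) = Pow(Add(Pow(122, Rational(1, 2)), Add(318, Mul(-4, Pow(151, 2)), Mul(-2, 151))), -1) = Pow(Add(Pow(122, Rational(1, 2)), Add(318, Mul(-4, 22801), -302)), -1) = Pow(Add(Pow(122, Rational(1, 2)), Add(318, -91204, -302)), -1) = Pow(Add(Pow(122, Rational(1, 2)), -91188), -1) = Pow(Add(-91188, Pow(122, Rational(1, 2))), -1)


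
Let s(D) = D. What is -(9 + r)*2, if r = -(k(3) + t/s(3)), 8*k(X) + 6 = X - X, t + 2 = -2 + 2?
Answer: -125/6 ≈ -20.833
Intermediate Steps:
t = -2 (t = -2 + (-2 + 2) = -2 + 0 = -2)
k(X) = -¾ (k(X) = -¾ + (X - X)/8 = -¾ + (⅛)*0 = -¾ + 0 = -¾)
r = 17/12 (r = -(-¾ - 2/3) = -(-¾ - 2*⅓) = -(-¾ - ⅔) = -1*(-17/12) = 17/12 ≈ 1.4167)
-(9 + r)*2 = -(9 + 17/12)*2 = -125*2/12 = -1*125/6 = -125/6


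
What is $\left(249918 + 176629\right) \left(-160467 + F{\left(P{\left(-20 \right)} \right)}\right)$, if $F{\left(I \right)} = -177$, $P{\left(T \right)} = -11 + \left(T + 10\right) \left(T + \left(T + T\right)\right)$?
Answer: $-68522216268$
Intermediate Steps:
$P{\left(T \right)} = -11 + 3 T \left(10 + T\right)$ ($P{\left(T \right)} = -11 + \left(10 + T\right) \left(T + 2 T\right) = -11 + \left(10 + T\right) 3 T = -11 + 3 T \left(10 + T\right)$)
$\left(249918 + 176629\right) \left(-160467 + F{\left(P{\left(-20 \right)} \right)}\right) = \left(249918 + 176629\right) \left(-160467 - 177\right) = 426547 \left(-160644\right) = -68522216268$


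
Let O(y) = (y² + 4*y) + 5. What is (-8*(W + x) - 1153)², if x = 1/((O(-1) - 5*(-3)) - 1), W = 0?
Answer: 5322249/4 ≈ 1.3306e+6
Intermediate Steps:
O(y) = 5 + y² + 4*y
x = 1/16 (x = 1/(((5 + (-1)² + 4*(-1)) - 5*(-3)) - 1) = 1/(((5 + 1 - 4) + 15) - 1) = 1/((2 + 15) - 1) = 1/(17 - 1) = 1/16 ≈ 0.062500)
(-8*(W + x) - 1153)² = (-8*(0 + 1/16) - 1153)² = (-8*1/16 - 1153)² = (-½ - 1153)² = (-2307/2)² = 5322249/4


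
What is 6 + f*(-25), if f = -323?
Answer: 8081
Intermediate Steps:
6 + f*(-25) = 6 - 323*(-25) = 6 + 8075 = 8081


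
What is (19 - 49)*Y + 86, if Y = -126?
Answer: 3866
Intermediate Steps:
(19 - 49)*Y + 86 = (19 - 49)*(-126) + 86 = -30*(-126) + 86 = 3780 + 86 = 3866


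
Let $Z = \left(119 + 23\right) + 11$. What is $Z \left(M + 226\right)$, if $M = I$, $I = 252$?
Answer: $73134$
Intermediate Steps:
$M = 252$
$Z = 153$ ($Z = 142 + 11 = 153$)
$Z \left(M + 226\right) = 153 \left(252 + 226\right) = 153 \cdot 478 = 73134$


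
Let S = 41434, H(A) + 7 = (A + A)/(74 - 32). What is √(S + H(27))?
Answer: 3*√225554/7 ≈ 203.54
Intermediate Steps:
H(A) = -7 + A/21 (H(A) = -7 + (A + A)/(74 - 32) = -7 + (2*A)/42 = -7 + (2*A)*(1/42) = -7 + A/21)
√(S + H(27)) = √(41434 + (-7 + (1/21)*27)) = √(41434 + (-7 + 9/7)) = √(41434 - 40/7) = √(289998/7) = 3*√225554/7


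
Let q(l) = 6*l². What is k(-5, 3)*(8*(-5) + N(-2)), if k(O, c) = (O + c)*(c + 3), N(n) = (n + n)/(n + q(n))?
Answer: 5304/11 ≈ 482.18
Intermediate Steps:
N(n) = 2*n/(n + 6*n²) (N(n) = (n + n)/(n + 6*n²) = (2*n)/(n + 6*n²) = 2*n/(n + 6*n²))
k(O, c) = (3 + c)*(O + c) (k(O, c) = (O + c)*(3 + c) = (3 + c)*(O + c))
k(-5, 3)*(8*(-5) + N(-2)) = (3² + 3*(-5) + 3*3 - 5*3)*(8*(-5) + 2/(1 + 6*(-2))) = (9 - 15 + 9 - 15)*(-40 + 2/(1 - 12)) = -12*(-40 + 2/(-11)) = -12*(-40 + 2*(-1/11)) = -12*(-40 - 2/11) = -12*(-442/11) = 5304/11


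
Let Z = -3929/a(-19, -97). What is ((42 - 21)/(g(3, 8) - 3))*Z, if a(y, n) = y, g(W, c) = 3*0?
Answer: -27503/19 ≈ -1447.5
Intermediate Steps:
g(W, c) = 0
Z = 3929/19 (Z = -3929/(-19) = -3929*(-1/19) = 3929/19 ≈ 206.79)
((42 - 21)/(g(3, 8) - 3))*Z = ((42 - 21)/(0 - 3))*(3929/19) = (21/(-3))*(3929/19) = (21*(-⅓))*(3929/19) = -7*3929/19 = -27503/19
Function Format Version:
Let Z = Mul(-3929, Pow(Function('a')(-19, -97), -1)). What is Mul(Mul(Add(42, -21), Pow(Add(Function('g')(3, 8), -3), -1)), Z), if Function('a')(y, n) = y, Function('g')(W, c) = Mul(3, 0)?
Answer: Rational(-27503, 19) ≈ -1447.5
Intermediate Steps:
Function('g')(W, c) = 0
Z = Rational(3929, 19) (Z = Mul(-3929, Pow(-19, -1)) = Mul(-3929, Rational(-1, 19)) = Rational(3929, 19) ≈ 206.79)
Mul(Mul(Add(42, -21), Pow(Add(Function('g')(3, 8), -3), -1)), Z) = Mul(Mul(Add(42, -21), Pow(Add(0, -3), -1)), Rational(3929, 19)) = Mul(Mul(21, Pow(-3, -1)), Rational(3929, 19)) = Mul(Mul(21, Rational(-1, 3)), Rational(3929, 19)) = Mul(-7, Rational(3929, 19)) = Rational(-27503, 19)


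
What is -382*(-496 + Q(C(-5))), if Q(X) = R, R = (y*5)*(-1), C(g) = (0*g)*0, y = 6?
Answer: 200932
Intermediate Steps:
C(g) = 0 (C(g) = 0*0 = 0)
R = -30 (R = (6*5)*(-1) = 30*(-1) = -30)
Q(X) = -30
-382*(-496 + Q(C(-5))) = -382*(-496 - 30) = -382*(-526) = 200932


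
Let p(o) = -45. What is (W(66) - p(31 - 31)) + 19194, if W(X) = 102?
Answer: 19341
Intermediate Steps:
(W(66) - p(31 - 31)) + 19194 = (102 - 1*(-45)) + 19194 = (102 + 45) + 19194 = 147 + 19194 = 19341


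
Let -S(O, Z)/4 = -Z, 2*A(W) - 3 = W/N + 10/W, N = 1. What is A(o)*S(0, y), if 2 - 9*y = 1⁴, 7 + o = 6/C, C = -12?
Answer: -35/27 ≈ -1.2963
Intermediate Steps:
o = -15/2 (o = -7 + 6/(-12) = -7 + 6*(-1/12) = -7 - ½ = -15/2 ≈ -7.5000)
y = ⅑ (y = 2/9 - ⅑*1⁴ = 2/9 - ⅑*1 = 2/9 - ⅑ = ⅑ ≈ 0.11111)
A(W) = 3/2 + W/2 + 5/W (A(W) = 3/2 + (W/1 + 10/W)/2 = 3/2 + (W*1 + 10/W)/2 = 3/2 + (W + 10/W)/2 = 3/2 + (W/2 + 5/W) = 3/2 + W/2 + 5/W)
S(O, Z) = 4*Z (S(O, Z) = -(-4)*Z = 4*Z)
A(o)*S(0, y) = ((10 - 15*(3 - 15/2)/2)/(2*(-15/2)))*(4*(⅑)) = ((½)*(-2/15)*(10 - 15/2*(-9/2)))*(4/9) = ((½)*(-2/15)*(10 + 135/4))*(4/9) = ((½)*(-2/15)*(175/4))*(4/9) = -35/12*4/9 = -35/27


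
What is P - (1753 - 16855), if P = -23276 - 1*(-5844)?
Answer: -2330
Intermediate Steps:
P = -17432 (P = -23276 + 5844 = -17432)
P - (1753 - 16855) = -17432 - (1753 - 16855) = -17432 - 1*(-15102) = -17432 + 15102 = -2330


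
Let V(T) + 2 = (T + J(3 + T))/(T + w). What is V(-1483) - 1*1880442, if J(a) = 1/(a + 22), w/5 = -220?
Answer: -7081776268001/3766014 ≈ -1.8804e+6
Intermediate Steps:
w = -1100 (w = 5*(-220) = -1100)
J(a) = 1/(22 + a)
V(T) = -2 + (T + 1/(25 + T))/(-1100 + T) (V(T) = -2 + (T + 1/(22 + (3 + T)))/(T - 1100) = -2 + (T + 1/(25 + T))/(-1100 + T))
V(-1483) - 1*1880442 = (1 + (25 - 1483)*(2200 - 1*(-1483)))/((-1100 - 1483)*(25 - 1483)) - 1*1880442 = (1 - 1458*(2200 + 1483))/(-2583*(-1458)) - 1880442 = -1/2583*(-1/1458)*(1 - 1458*3683) - 1880442 = -1/2583*(-1/1458)*(1 - 5369814) - 1880442 = -1/2583*(-1/1458)*(-5369813) - 1880442 = -5369813/3766014 - 1880442 = -7081776268001/3766014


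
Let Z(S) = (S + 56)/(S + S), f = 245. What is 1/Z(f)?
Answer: 70/43 ≈ 1.6279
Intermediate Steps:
Z(S) = (56 + S)/(2*S) (Z(S) = (56 + S)/((2*S)) = (56 + S)*(1/(2*S)) = (56 + S)/(2*S))
1/Z(f) = 1/((½)*(56 + 245)/245) = 1/((½)*(1/245)*301) = 1/(43/70) = 70/43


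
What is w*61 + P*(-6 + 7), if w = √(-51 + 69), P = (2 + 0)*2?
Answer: 4 + 183*√2 ≈ 262.80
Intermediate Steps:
P = 4 (P = 2*2 = 4)
w = 3*√2 (w = √18 = 3*√2 ≈ 4.2426)
w*61 + P*(-6 + 7) = (3*√2)*61 + 4*(-6 + 7) = 183*√2 + 4*1 = 183*√2 + 4 = 4 + 183*√2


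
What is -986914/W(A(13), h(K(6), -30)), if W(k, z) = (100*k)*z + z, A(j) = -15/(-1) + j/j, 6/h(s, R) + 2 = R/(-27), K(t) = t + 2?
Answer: 3947656/43227 ≈ 91.324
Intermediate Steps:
K(t) = 2 + t
h(s, R) = 6/(-2 - R/27) (h(s, R) = 6/(-2 + R/(-27)) = 6/(-2 + R*(-1/27)) = 6/(-2 - R/27))
A(j) = 16 (A(j) = -15*(-1) + 1 = 15 + 1 = 16)
W(k, z) = z + 100*k*z (W(k, z) = 100*k*z + z = z + 100*k*z)
-986914/W(A(13), h(K(6), -30)) = -986914*(-4/(27*(1 + 100*16))) = -986914*(-4/(27*(1 + 1600))) = -986914/(-162*1/24*1601) = -986914/((-27/4*1601)) = -986914/(-43227/4) = -986914*(-4/43227) = 3947656/43227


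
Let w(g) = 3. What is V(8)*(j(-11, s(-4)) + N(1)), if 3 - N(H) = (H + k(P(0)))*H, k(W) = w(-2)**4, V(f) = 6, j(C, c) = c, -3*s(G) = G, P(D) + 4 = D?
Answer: -466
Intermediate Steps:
P(D) = -4 + D
s(G) = -G/3
k(W) = 81 (k(W) = 3**4 = 81)
N(H) = 3 - H*(81 + H) (N(H) = 3 - (H + 81)*H = 3 - (81 + H)*H = 3 - H*(81 + H))
V(8)*(j(-11, s(-4)) + N(1)) = 6*(-1/3*(-4) + (3 - 1*1**2 - 81*1)) = 6*(4/3 + (3 - 1*1 - 81)) = 6*(4/3 + (3 - 1 - 81)) = 6*(4/3 - 79) = 6*(-233/3) = -466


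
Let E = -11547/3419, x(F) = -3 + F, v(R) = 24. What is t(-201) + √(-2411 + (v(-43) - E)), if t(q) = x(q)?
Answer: -204 + I*√27863502914/3419 ≈ -204.0 + 48.822*I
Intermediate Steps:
t(q) = -3 + q
E = -11547/3419 (E = -11547*1/3419 = -11547/3419 ≈ -3.3773)
t(-201) + √(-2411 + (v(-43) - E)) = (-3 - 201) + √(-2411 + (24 - 1*(-11547/3419))) = -204 + √(-2411 + (24 + 11547/3419)) = -204 + √(-2411 + 93603/3419) = -204 + √(-8149606/3419) = -204 + I*√27863502914/3419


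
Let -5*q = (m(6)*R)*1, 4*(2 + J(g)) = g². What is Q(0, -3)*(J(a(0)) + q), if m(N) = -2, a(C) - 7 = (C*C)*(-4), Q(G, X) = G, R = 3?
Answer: 0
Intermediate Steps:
a(C) = 7 - 4*C² (a(C) = 7 + (C*C)*(-4) = 7 + C²*(-4) = 7 - 4*C²)
J(g) = -2 + g²/4
q = 6/5 (q = -(-2*3)/5 = -(-6)/5 = -⅕*(-6) = 6/5 ≈ 1.2000)
Q(0, -3)*(J(a(0)) + q) = 0*((-2 + (7 - 4*0²)²/4) + 6/5) = 0*((-2 + (7 - 4*0)²/4) + 6/5) = 0*((-2 + (7 + 0)²/4) + 6/5) = 0*((-2 + (¼)*7²) + 6/5) = 0*((-2 + (¼)*49) + 6/5) = 0*((-2 + 49/4) + 6/5) = 0*(41/4 + 6/5) = 0*(229/20) = 0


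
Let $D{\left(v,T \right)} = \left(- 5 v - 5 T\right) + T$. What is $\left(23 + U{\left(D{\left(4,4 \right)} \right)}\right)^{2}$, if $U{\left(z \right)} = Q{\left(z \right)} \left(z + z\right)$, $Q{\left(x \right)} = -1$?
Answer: $9025$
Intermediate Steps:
$D{\left(v,T \right)} = - 5 v - 4 T$ ($D{\left(v,T \right)} = \left(- 5 T - 5 v\right) + T = - 5 v - 4 T$)
$U{\left(z \right)} = - 2 z$ ($U{\left(z \right)} = - (z + z) = - 2 z$)
$\left(23 + U{\left(D{\left(4,4 \right)} \right)}\right)^{2} = \left(23 - 2 \left(\left(-5\right) 4 - 16\right)\right)^{2} = \left(23 - 2 \left(-20 - 16\right)\right)^{2} = \left(23 - -72\right)^{2} = \left(23 + 72\right)^{2} = 95^{2} = 9025$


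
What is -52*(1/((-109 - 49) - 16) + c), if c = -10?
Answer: 45266/87 ≈ 520.30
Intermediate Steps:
-52*(1/((-109 - 49) - 16) + c) = -52*(1/((-109 - 49) - 16) - 10) = -52*(1/(-158 - 16) - 10) = -52*(1/(-174) - 10) = -52*(-1/174 - 10) = -52*(-1741/174) = 45266/87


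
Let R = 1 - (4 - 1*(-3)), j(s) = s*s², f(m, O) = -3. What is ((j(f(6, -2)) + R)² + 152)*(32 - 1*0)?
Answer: 39712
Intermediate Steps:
j(s) = s³
R = -6 (R = 1 - (4 + 3) = 1 - 1*7 = 1 - 7 = -6)
((j(f(6, -2)) + R)² + 152)*(32 - 1*0) = (((-3)³ - 6)² + 152)*(32 - 1*0) = ((-27 - 6)² + 152)*(32 + 0) = ((-33)² + 152)*32 = (1089 + 152)*32 = 1241*32 = 39712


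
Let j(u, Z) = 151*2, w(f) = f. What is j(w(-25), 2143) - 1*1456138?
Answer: -1455836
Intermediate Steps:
j(u, Z) = 302
j(w(-25), 2143) - 1*1456138 = 302 - 1*1456138 = 302 - 1456138 = -1455836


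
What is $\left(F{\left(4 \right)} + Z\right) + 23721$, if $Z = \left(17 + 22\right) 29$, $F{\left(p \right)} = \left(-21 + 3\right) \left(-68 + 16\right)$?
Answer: $25788$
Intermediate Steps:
$F{\left(p \right)} = 936$ ($F{\left(p \right)} = \left(-18\right) \left(-52\right) = 936$)
$Z = 1131$ ($Z = 39 \cdot 29 = 1131$)
$\left(F{\left(4 \right)} + Z\right) + 23721 = \left(936 + 1131\right) + 23721 = 2067 + 23721 = 25788$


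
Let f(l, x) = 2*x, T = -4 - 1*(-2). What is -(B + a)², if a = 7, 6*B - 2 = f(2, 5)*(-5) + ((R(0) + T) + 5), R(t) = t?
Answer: -¼ ≈ -0.25000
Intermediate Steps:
T = -2 (T = -4 + 2 = -2)
B = -15/2 (B = ⅓ + ((2*5)*(-5) + ((0 - 2) + 5))/6 = ⅓ + (10*(-5) + (-2 + 5))/6 = ⅓ + (-50 + 3)/6 = ⅓ + (⅙)*(-47) = ⅓ - 47/6 = -15/2 ≈ -7.5000)
-(B + a)² = -(-15/2 + 7)² = -(-½)² = -1*¼ = -¼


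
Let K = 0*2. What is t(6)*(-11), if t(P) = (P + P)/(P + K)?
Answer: -22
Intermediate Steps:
K = 0
t(P) = 2 (t(P) = (P + P)/(P + 0) = (2*P)/P = 2)
t(6)*(-11) = 2*(-11) = -22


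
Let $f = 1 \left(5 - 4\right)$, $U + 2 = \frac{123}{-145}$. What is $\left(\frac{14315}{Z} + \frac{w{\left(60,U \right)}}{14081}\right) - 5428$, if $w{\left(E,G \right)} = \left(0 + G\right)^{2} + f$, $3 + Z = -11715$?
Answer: $- \frac{2690682629885569}{495592763850} \approx -5429.2$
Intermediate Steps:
$Z = -11718$ ($Z = -3 - 11715 = -11718$)
$U = - \frac{413}{145}$ ($U = -2 + \frac{123}{-145} = -2 + 123 \left(- \frac{1}{145}\right) = -2 - \frac{123}{145} = - \frac{413}{145} \approx -2.8483$)
$f = 1$ ($f = 1 \cdot 1 = 1$)
$w{\left(E,G \right)} = 1 + G^{2}$ ($w{\left(E,G \right)} = \left(0 + G\right)^{2} + 1 = G^{2} + 1 = 1 + G^{2}$)
$\left(\frac{14315}{Z} + \frac{w{\left(60,U \right)}}{14081}\right) - 5428 = \left(\frac{14315}{-11718} + \frac{1 + \left(- \frac{413}{145}\right)^{2}}{14081}\right) - 5428 = \left(14315 \left(- \frac{1}{11718}\right) + \left(1 + \frac{170569}{21025}\right) \frac{1}{14081}\right) - 5428 = \left(- \frac{2045}{1674} + \frac{191594}{21025} \cdot \frac{1}{14081}\right) - 5428 = \left(- \frac{2045}{1674} + \frac{191594}{296053025}\right) - 5428 = - \frac{605107707769}{495592763850} - 5428 = - \frac{2690682629885569}{495592763850}$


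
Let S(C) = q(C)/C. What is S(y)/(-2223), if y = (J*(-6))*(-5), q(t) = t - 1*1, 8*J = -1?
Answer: -1/1755 ≈ -0.00056980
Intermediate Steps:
J = -⅛ (J = (⅛)*(-1) = -⅛ ≈ -0.12500)
q(t) = -1 + t (q(t) = t - 1 = -1 + t)
y = -15/4 (y = -⅛*(-6)*(-5) = (¾)*(-5) = -15/4 ≈ -3.7500)
S(C) = (-1 + C)/C
S(y)/(-2223) = ((-1 - 15/4)/(-15/4))/(-2223) = -4/15*(-19/4)*(-1/2223) = (19/15)*(-1/2223) = -1/1755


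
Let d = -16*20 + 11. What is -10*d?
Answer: 3090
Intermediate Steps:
d = -309 (d = -320 + 11 = -309)
-10*d = -10*(-309) = 3090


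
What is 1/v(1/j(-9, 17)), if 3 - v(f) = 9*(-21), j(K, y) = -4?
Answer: 1/192 ≈ 0.0052083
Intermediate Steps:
v(f) = 192 (v(f) = 3 - 9*(-21) = 3 - 1*(-189) = 3 + 189 = 192)
1/v(1/j(-9, 17)) = 1/192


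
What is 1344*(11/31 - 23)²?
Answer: 662328576/961 ≈ 6.8921e+5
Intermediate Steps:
1344*(11/31 - 23)² = 1344*(-702/31)² = 1344*(492804/961) = 662328576/961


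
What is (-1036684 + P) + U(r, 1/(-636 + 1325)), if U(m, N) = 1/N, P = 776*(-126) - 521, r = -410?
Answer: -1134292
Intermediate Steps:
P = -98297 (P = -97776 - 521 = -98297)
(-1036684 + P) + U(r, 1/(-636 + 1325)) = (-1036684 - 98297) + 1/(1/(-636 + 1325)) = -1134981 + 1/(1/689) = -1134981 + 689 = -1134292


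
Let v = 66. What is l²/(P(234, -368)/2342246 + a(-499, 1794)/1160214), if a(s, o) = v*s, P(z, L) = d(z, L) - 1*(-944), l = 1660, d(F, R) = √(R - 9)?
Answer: -10055928039081192079662400/102117931175019657 - 1994513656617661301600*I*√377/1327533105275255541 ≈ -9.8474e+7 - 29172.0*I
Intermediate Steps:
d(F, R) = √(-9 + R)
P(z, L) = 944 + √(-9 + L) (P(z, L) = √(-9 + L) - 1*(-944) = √(-9 + L) + 944 = 944 + √(-9 + L))
a(s, o) = 66*s
l²/(P(234, -368)/2342246 + a(-499, 1794)/1160214) = 1660²/((944 + √(-9 - 368))/2342246 + (66*(-499))/1160214) = 2755600/((944 + √(-377))*(1/2342246) - 32934*1/1160214) = 2755600/((944 + I*√377)*(1/2342246) - 499/17579) = 2755600/((472/1171123 + I*√377/2342246) - 499/17579) = 2755600/(-576093089/20587171217 + I*√377/2342246)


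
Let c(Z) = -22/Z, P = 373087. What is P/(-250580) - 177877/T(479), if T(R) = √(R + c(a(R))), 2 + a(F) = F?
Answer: -33917/22780 - 533631*√12108433/228461 ≈ -8129.3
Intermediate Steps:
a(F) = -2 + F
T(R) = √(R - 22/(-2 + R))
P/(-250580) - 177877/T(479) = 373087/(-250580) - 177877*√(-2 + 479)/√(-22 + 479*(-2 + 479)) = 373087*(-1/250580) - 177877*3*√53/√(-22 + 479*477) = -33917/22780 - 177877*3*√53/√(-22 + 228483) = -33917/22780 - 177877*3*√12108433/228461 = -33917/22780 - 533631*√12108433/228461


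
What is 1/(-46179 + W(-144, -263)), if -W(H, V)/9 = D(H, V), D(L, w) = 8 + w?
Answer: -1/43884 ≈ -2.2787e-5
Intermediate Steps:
W(H, V) = -72 - 9*V (W(H, V) = -9*(8 + V) = -72 - 9*V)
1/(-46179 + W(-144, -263)) = 1/(-46179 + (-72 - 9*(-263))) = 1/(-46179 + (-72 + 2367)) = 1/(-46179 + 2295) = 1/(-43884) = -1/43884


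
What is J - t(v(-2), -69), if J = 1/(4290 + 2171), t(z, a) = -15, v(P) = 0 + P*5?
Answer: 96916/6461 ≈ 15.000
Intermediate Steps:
v(P) = 5*P (v(P) = 0 + 5*P = 5*P)
J = 1/6461 ≈ 0.00015477
J - t(v(-2), -69) = 1/6461 - 1*(-15) = 1/6461 + 15 = 96916/6461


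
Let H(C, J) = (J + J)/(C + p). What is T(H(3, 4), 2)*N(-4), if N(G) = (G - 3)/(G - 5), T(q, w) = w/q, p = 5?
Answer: 14/9 ≈ 1.5556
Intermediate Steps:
H(C, J) = 2*J/(5 + C) (H(C, J) = (J + J)/(C + 5) = (2*J)/(5 + C) = 2*J/(5 + C))
N(G) = (-3 + G)/(-5 + G)
T(H(3, 4), 2)*N(-4) = (2/((2*4/(5 + 3))))*((-3 - 4)/(-5 - 4)) = (2/((2*4/8)))*(-7/(-9)) = (2/((2*4*(⅛))))*(-⅑*(-7)) = (2/1)*(7/9) = (2*1)*(7/9) = 2*(7/9) = 14/9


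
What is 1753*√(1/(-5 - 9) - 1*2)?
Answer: 1753*I*√406/14 ≈ 2523.0*I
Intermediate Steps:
1753*√(1/(-5 - 9) - 1*2) = 1753*√(1/(-14) - 2) = 1753*√(-1/14 - 2) = 1753*√(-29/14) = 1753*(I*√406/14) = 1753*I*√406/14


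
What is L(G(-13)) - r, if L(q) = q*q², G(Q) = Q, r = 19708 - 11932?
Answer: -9973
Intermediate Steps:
r = 7776
L(q) = q³
L(G(-13)) - r = (-13)³ - 1*7776 = -2197 - 7776 = -9973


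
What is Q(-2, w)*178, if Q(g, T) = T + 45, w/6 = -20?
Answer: -13350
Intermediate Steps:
w = -120 (w = 6*(-20) = -120)
Q(g, T) = 45 + T
Q(-2, w)*178 = (45 - 120)*178 = -75*178 = -13350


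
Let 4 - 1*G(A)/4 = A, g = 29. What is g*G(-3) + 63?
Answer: 875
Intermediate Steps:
G(A) = 16 - 4*A
g*G(-3) + 63 = 29*(16 - 4*(-3)) + 63 = 29*(16 + 12) + 63 = 29*28 + 63 = 812 + 63 = 875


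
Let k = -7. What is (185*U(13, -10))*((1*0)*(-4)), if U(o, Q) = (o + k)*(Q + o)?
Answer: 0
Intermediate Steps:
U(o, Q) = (-7 + o)*(Q + o) (U(o, Q) = (o - 7)*(Q + o) = (-7 + o)*(Q + o))
(185*U(13, -10))*((1*0)*(-4)) = (185*(13² - 7*(-10) - 7*13 - 10*13))*((1*0)*(-4)) = (185*(169 + 70 - 91 - 130))*(0*(-4)) = (185*18)*0 = 3330*0 = 0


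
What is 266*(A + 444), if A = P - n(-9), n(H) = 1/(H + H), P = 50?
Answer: 1182769/9 ≈ 1.3142e+5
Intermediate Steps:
n(H) = 1/(2*H)
A = 901/18 (A = 50 - 1/(2*(-9)) = 50 - (-1)/(2*9) = 50 - 1*(-1/18) = 50 + 1/18 = 901/18 ≈ 50.056)
266*(A + 444) = 266*(901/18 + 444) = 266*(8893/18) = 1182769/9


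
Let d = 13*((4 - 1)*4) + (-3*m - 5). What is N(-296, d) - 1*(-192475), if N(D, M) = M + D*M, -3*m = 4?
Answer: 146750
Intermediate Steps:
m = -4/3 (m = -⅓*4 = -4/3 ≈ -1.3333)
d = 155 (d = 13*((4 - 1)*4) + (-3*(-4/3) - 5) = 13*(3*4) + (4 - 5) = 13*12 - 1 = 156 - 1 = 155)
N(-296, d) - 1*(-192475) = 155*(1 - 296) - 1*(-192475) = 155*(-295) + 192475 = -45725 + 192475 = 146750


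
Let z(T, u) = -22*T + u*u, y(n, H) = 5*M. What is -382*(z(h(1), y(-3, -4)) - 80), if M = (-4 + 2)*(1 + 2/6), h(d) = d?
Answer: -260524/9 ≈ -28947.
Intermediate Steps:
M = -8/3 (M = -2*(1 + 2*(1/6)) = -2*(1 + 1/3) = -2*4/3 = -8/3 ≈ -2.6667)
y(n, H) = -40/3 (y(n, H) = 5*(-8/3) = -40/3)
z(T, u) = u**2 - 22*T (z(T, u) = -22*T + u**2 = u**2 - 22*T)
-382*(z(h(1), y(-3, -4)) - 80) = -382*(((-40/3)**2 - 22*1) - 80) = -382*((1600/9 - 22) - 80) = -382*(1402/9 - 80) = -382*682/9 = -260524/9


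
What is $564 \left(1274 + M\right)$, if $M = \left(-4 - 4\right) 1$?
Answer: $714024$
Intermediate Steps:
$M = -8$ ($M = \left(-8\right) 1 = -8$)
$564 \left(1274 + M\right) = 564 \left(1274 - 8\right) = 564 \cdot 1266 = 714024$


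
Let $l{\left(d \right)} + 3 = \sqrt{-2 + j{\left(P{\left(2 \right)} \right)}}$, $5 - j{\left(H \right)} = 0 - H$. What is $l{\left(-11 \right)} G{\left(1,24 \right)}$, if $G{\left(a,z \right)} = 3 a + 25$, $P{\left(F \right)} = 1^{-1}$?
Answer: $-28$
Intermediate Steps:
$P{\left(F \right)} = 1$
$G{\left(a,z \right)} = 25 + 3 a$
$j{\left(H \right)} = 5 + H$ ($j{\left(H \right)} = 5 - \left(0 - H\right) = 5 - - H = 5 + H$)
$l{\left(d \right)} = -1$ ($l{\left(d \right)} = -3 + \sqrt{-2 + \left(5 + 1\right)} = -3 + \sqrt{-2 + 6} = -3 + \sqrt{4} = -3 + 2 = -1$)
$l{\left(-11 \right)} G{\left(1,24 \right)} = - (25 + 3 \cdot 1) = - (25 + 3) = \left(-1\right) 28 = -28$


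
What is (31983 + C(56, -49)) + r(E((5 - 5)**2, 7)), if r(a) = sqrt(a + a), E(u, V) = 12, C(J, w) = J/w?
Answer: 223873/7 + 2*sqrt(6) ≈ 31987.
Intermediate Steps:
r(a) = sqrt(2)*sqrt(a) (r(a) = sqrt(2*a) = sqrt(2)*sqrt(a))
(31983 + C(56, -49)) + r(E((5 - 5)**2, 7)) = (31983 + 56/(-49)) + sqrt(2)*sqrt(12) = (31983 + 56*(-1/49)) + sqrt(2)*(2*sqrt(3)) = (31983 - 8/7) + 2*sqrt(6) = 223873/7 + 2*sqrt(6)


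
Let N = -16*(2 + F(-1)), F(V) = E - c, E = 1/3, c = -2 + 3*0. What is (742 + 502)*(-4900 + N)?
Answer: -18545552/3 ≈ -6.1818e+6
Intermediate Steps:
c = -2 (c = -2 + 0 = -2)
E = ⅓ ≈ 0.33333
F(V) = 7/3 (F(V) = ⅓ - 1*(-2) = ⅓ + 2 = 7/3)
N = -208/3 (N = -16*(2 + 7/3) = -16*13/3 = -208/3 ≈ -69.333)
(742 + 502)*(-4900 + N) = (742 + 502)*(-4900 - 208/3) = 1244*(-14908/3) = -18545552/3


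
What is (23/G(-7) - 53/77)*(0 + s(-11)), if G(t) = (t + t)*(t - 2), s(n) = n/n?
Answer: -701/1386 ≈ -0.50577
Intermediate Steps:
s(n) = 1
G(t) = 2*t*(-2 + t) (G(t) = (2*t)*(-2 + t) = 2*t*(-2 + t))
(23/G(-7) - 53/77)*(0 + s(-11)) = (23/((2*(-7)*(-2 - 7))) - 53/77)*(0 + 1) = (23/((2*(-7)*(-9))) - 53*1/77)*1 = (23/126 - 53/77)*1 = -701/1386*1 = -701/1386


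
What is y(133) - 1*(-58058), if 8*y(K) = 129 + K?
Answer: 232363/4 ≈ 58091.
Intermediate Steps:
y(K) = 129/8 + K/8 (y(K) = (129 + K)/8 = 129/8 + K/8)
y(133) - 1*(-58058) = (129/8 + (⅛)*133) - 1*(-58058) = (129/8 + 133/8) + 58058 = 131/4 + 58058 = 232363/4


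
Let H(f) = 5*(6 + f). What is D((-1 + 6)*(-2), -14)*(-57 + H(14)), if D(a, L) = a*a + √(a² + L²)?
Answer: 4300 + 86*√74 ≈ 5039.8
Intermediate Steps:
H(f) = 30 + 5*f
D(a, L) = a² + √(L² + a²)
D((-1 + 6)*(-2), -14)*(-57 + H(14)) = (((-1 + 6)*(-2))² + √((-14)² + ((-1 + 6)*(-2))²))*(-57 + (30 + 5*14)) = ((5*(-2))² + √(196 + (5*(-2))²))*(-57 + (30 + 70)) = ((-10)² + √(196 + (-10)²))*(-57 + 100) = (100 + √(196 + 100))*43 = (100 + √296)*43 = (100 + 2*√74)*43 = 4300 + 86*√74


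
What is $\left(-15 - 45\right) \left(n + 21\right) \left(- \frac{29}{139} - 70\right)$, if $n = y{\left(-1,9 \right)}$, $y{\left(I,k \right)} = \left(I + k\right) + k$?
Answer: $\frac{22250520}{139} \approx 1.6008 \cdot 10^{5}$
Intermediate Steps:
$y{\left(I,k \right)} = I + 2 k$
$n = 17$ ($n = -1 + 2 \cdot 9 = -1 + 18 = 17$)
$\left(-15 - 45\right) \left(n + 21\right) \left(- \frac{29}{139} - 70\right) = \left(-15 - 45\right) \left(17 + 21\right) \left(- \frac{29}{139} - 70\right) = \left(-60\right) 38 \left(\left(-29\right) \frac{1}{139} - 70\right) = - 2280 \left(- \frac{29}{139} - 70\right) = \left(-2280\right) \left(- \frac{9759}{139}\right) = \frac{22250520}{139}$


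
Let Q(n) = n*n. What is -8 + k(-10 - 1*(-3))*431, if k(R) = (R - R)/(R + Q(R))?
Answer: -8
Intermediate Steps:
Q(n) = n**2
k(R) = 0 (k(R) = (R - R)/(R + R**2) = 0/(R + R**2) = 0)
-8 + k(-10 - 1*(-3))*431 = -8 + 0*431 = -8 + 0 = -8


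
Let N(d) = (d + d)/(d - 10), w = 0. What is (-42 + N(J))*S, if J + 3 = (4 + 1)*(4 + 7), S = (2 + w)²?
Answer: -3320/21 ≈ -158.10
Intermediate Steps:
S = 4 (S = (2 + 0)² = 2² = 4)
J = 52 (J = -3 + (4 + 1)*(4 + 7) = -3 + 5*11 = -3 + 55 = 52)
N(d) = 2*d/(-10 + d) (N(d) = (2*d)/(-10 + d) = 2*d/(-10 + d))
(-42 + N(J))*S = (-42 + 2*52/(-10 + 52))*4 = (-42 + 2*52/42)*4 = (-42 + 2*52*(1/42))*4 = (-42 + 52/21)*4 = -830/21*4 = -3320/21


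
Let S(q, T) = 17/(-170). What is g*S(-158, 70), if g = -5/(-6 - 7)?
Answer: -1/26 ≈ -0.038462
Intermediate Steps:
g = 5/13 (g = -5/(-13) = -5*(-1/13) = 5/13 ≈ 0.38462)
S(q, T) = -⅒ (S(q, T) = 17*(-1/170) = -⅒)
g*S(-158, 70) = (5/13)*(-⅒) = -1/26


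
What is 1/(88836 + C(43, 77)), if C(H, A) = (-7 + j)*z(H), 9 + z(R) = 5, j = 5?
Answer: 1/88844 ≈ 1.1256e-5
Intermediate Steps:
z(R) = -4 (z(R) = -9 + 5 = -4)
C(H, A) = 8 (C(H, A) = (-7 + 5)*(-4) = -2*(-4) = 8)
1/(88836 + C(43, 77)) = 1/(88836 + 8) = 1/88844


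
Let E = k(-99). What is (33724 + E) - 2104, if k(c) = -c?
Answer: 31719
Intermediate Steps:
E = 99 (E = -1*(-99) = 99)
(33724 + E) - 2104 = (33724 + 99) - 2104 = 33823 - 2104 = 31719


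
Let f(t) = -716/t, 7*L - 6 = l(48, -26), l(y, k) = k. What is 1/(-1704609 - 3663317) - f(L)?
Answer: -6726011283/26839630 ≈ -250.60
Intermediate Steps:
L = -20/7 (L = 6/7 + (⅐)*(-26) = 6/7 - 26/7 = -20/7 ≈ -2.8571)
1/(-1704609 - 3663317) - f(L) = 1/(-1704609 - 3663317) - (-716)/(-20/7) = 1/(-5367926) - (-716)*(-7)/20 = -1/5367926 - 1*1253/5 = -1/5367926 - 1253/5 = -6726011283/26839630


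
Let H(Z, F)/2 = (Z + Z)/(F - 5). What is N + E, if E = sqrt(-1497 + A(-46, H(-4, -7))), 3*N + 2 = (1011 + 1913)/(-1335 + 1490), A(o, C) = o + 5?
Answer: 2614/465 + I*sqrt(1538) ≈ 5.6215 + 39.217*I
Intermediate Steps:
H(Z, F) = 4*Z/(-5 + F) (H(Z, F) = 2*((Z + Z)/(F - 5)) = 2*((2*Z)/(-5 + F)) = 2*(2*Z/(-5 + F)) = 4*Z/(-5 + F))
A(o, C) = 5 + o
N = 2614/465 (N = -2/3 + ((1011 + 1913)/(-1335 + 1490))/3 = -2/3 + (2924/155)/3 = -2/3 + (2924*(1/155))/3 = -2/3 + (1/3)*(2924/155) = -2/3 + 2924/465 = 2614/465 ≈ 5.6215)
E = I*sqrt(1538) (E = sqrt(-1497 + (5 - 46)) = sqrt(-1497 - 41) = sqrt(-1538) = I*sqrt(1538) ≈ 39.217*I)
N + E = 2614/465 + I*sqrt(1538)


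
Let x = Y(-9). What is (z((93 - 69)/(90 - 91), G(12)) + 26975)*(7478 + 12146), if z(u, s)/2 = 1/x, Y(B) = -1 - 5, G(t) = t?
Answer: 1588052576/3 ≈ 5.2935e+8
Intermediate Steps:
Y(B) = -6
x = -6
z(u, s) = -1/3 (z(u, s) = 2/(-6) = 2*(-1/6) = -1/3)
(z((93 - 69)/(90 - 91), G(12)) + 26975)*(7478 + 12146) = (-1/3 + 26975)*(7478 + 12146) = (80924/3)*19624 = 1588052576/3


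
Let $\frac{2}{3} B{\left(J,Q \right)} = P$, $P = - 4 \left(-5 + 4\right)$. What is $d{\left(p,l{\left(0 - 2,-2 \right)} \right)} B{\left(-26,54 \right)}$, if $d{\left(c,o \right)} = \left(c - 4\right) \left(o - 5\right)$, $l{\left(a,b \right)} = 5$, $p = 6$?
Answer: $0$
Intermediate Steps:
$P = 4$ ($P = \left(-4\right) \left(-1\right) = 4$)
$d{\left(c,o \right)} = \left(-5 + o\right) \left(-4 + c\right)$ ($d{\left(c,o \right)} = \left(-4 + c\right) \left(-5 + o\right) = \left(-5 + o\right) \left(-4 + c\right)$)
$B{\left(J,Q \right)} = 6$ ($B{\left(J,Q \right)} = \frac{3}{2} \cdot 4 = 6$)
$d{\left(p,l{\left(0 - 2,-2 \right)} \right)} B{\left(-26,54 \right)} = \left(20 - 30 - 20 + 6 \cdot 5\right) 6 = \left(20 - 30 - 20 + 30\right) 6 = 0 \cdot 6 = 0$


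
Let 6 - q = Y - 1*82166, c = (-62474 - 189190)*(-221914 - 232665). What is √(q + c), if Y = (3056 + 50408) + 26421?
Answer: √114401171743 ≈ 3.3823e+5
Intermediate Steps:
c = 114401169456 (c = -251664*(-454579) = 114401169456)
Y = 79885 (Y = 53464 + 26421 = 79885)
q = 2287 (q = 6 - (79885 - 1*82166) = 6 - (79885 - 82166) = 6 - 1*(-2281) = 6 + 2281 = 2287)
√(q + c) = √(2287 + 114401169456) = √114401171743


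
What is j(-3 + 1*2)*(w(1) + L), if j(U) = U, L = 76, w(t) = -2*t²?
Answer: -74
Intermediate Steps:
j(-3 + 1*2)*(w(1) + L) = (-3 + 1*2)*(-2*1² + 76) = (-3 + 2)*(-2*1 + 76) = -(-2 + 76) = -1*74 = -74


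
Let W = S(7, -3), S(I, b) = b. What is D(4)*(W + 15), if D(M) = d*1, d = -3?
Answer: -36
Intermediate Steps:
W = -3
D(M) = -3 (D(M) = -3*1 = -3)
D(4)*(W + 15) = -3*(-3 + 15) = -3*12 = -36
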